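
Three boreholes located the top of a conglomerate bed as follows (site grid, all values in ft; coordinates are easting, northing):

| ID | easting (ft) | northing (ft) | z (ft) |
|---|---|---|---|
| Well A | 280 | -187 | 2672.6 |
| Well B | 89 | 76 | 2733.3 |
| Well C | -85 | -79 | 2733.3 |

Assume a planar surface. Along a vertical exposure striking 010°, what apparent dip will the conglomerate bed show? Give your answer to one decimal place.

Two edge vectors: Well A→Well B = (-191, 263, 60.7), Well A→Well C = (-365, 108, 60.7).
Normal n = (Well A→Well B) × (Well A→Well C) = (9408.5, -10561.8, 75367).
So ∂z/∂easting = −n_x/n_z = −0.12484 and ∂z/∂northing = −n_y/n_z = 0.14014.
Unit vector along 010° is (sin 10°, cos 10°) = (0.1736, 0.9848).
Slope in that direction = a·(0.1736) + b·(0.9848) = 0.11633.
Apparent dip = arctan|0.11633| = 6.6° (true dip is 10.6°, so apparent ≤ true as expected).

6.6°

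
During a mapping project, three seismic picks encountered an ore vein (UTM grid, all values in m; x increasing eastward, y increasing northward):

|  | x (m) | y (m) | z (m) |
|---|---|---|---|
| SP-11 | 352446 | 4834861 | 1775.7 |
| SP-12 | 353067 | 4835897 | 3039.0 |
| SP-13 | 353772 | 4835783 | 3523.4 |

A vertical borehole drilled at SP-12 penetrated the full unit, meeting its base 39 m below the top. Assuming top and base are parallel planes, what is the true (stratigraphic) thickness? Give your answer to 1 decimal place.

Two edge vectors: SP-11→SP-12 = (621, 1036, 1263.3), SP-11→SP-13 = (1326, 922, 1747.7).
Normal n = (SP-11→SP-12) × (SP-11→SP-13) = (645854.6, 589814.1, -801174).
So ∂z/∂x = −n_x/n_z = 0.80614 and ∂z/∂y = −n_y/n_z = 0.73619.
|∇z| = √(a²+b²) = 1.09171, so dip δ = arctan(1.09171) = 47.51°.
True thickness = vertical thickness × cos δ = 39 × cos 47.51° = 26.3 m.

26.3 m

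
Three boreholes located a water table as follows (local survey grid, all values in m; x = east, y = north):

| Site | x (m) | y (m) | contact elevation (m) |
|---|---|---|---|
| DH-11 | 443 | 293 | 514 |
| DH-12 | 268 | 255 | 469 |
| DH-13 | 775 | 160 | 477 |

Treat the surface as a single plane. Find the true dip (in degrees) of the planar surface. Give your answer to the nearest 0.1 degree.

Let the plane be z = a·x + b·y + c.
DH-12−DH-11: −175a − 38b = −45;  DH-13−DH-11: 332a − 133b = −37.
Solving gives a = 0.12758, b = 0.59667.
Gradient magnitude |∇z| = √(a² + b²) = √(0.01628 + 0.35601) = 0.61016.
True dip = arctan(0.61016) = 31.4°, dipping toward SSW (azimuth ≈ 192°).

31.4°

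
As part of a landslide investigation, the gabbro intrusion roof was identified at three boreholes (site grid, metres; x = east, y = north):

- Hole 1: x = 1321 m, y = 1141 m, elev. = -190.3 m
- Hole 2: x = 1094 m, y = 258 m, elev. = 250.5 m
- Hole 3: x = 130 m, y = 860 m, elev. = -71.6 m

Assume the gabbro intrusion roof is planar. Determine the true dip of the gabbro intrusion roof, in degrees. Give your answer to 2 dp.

26.77°

Let the plane be z = a·x + b·y + c.
Hole 2−Hole 1: −227a − 883b = 440.8;  Hole 3−Hole 1: −1191a − 281b = 118.7.
Solving gives a = 0.01929, b = −0.50417.
Gradient magnitude |∇z| = √(a² + b²) = √(0.00037 + 0.25418) = 0.50453.
True dip = arctan(0.50453) = 26.77°, dipping toward N (azimuth ≈ 358°).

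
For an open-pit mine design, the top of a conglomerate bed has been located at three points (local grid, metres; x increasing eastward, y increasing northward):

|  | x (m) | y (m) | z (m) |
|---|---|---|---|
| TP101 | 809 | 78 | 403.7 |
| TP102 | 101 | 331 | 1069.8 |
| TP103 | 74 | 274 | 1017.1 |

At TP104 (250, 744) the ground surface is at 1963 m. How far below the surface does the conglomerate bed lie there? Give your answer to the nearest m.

487 m

Let the plane be z = a·x + b·y + c.
TP102−TP101: −708a + 253b = 666.1;  TP103−TP101: −735a + 196b = 613.4.
Solving gives a = −0.52206, b = 1.17185.
Then c = 403.7 − a·809 − b·78 = 734.64.
At (250, 744): z_contact = −130.5 + 871.9 + 734.64 = 1476.0 m.
Depth below ground = 1963 − 1476.0 = 487 m.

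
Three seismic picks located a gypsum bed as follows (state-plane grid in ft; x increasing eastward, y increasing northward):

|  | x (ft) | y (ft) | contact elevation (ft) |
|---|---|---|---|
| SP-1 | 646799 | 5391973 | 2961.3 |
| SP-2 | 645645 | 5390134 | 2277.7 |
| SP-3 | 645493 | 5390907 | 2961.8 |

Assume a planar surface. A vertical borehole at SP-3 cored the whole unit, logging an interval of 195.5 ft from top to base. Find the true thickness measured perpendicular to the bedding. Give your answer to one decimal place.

139.3 ft

Let the plane be z = a·x + b·y + c.
SP-2−SP-1: −1154a − 1839b = −683.6;  SP-3−SP-1: −1306a − 1066b = 0.5.
Solving gives a = −0.62279, b = 0.76253.
|∇z| = √(a²+b²) = 0.98454, so dip δ = arctan(0.98454) = 44.55°.
True thickness = vertical thickness × cos δ = 195.5 × cos 44.55° = 139.3 ft.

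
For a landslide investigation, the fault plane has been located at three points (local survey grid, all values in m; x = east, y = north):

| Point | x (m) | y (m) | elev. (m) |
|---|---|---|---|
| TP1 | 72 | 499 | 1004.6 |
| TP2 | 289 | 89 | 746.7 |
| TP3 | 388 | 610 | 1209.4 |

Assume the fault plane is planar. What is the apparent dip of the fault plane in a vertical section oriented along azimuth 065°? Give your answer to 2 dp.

33.93°

Two edge vectors: TP1→TP2 = (217, -410, -257.9), TP1→TP3 = (316, 111, 204.8).
Normal n = (TP1→TP2) × (TP1→TP3) = (-55341.1, -125938, 153647).
So ∂z/∂x = −n_x/n_z = 0.36018 and ∂z/∂y = −n_y/n_z = 0.81966.
Unit vector along 065° is (sin 65°, cos 65°) = (0.9063, 0.4226).
Slope in that direction = a·(0.9063) + b·(0.4226) = 0.67284.
Apparent dip = arctan|0.67284| = 33.93° (true dip is 41.8°, so apparent ≤ true as expected).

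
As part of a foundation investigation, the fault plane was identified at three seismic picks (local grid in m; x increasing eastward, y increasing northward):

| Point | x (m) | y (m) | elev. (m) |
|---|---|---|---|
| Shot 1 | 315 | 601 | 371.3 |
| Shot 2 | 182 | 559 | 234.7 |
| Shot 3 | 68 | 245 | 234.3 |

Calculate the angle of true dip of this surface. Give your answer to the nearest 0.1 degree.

51.0°

Let the plane be z = a·x + b·y + c.
Shot 2−Shot 1: −133a − 42b = −136.6;  Shot 3−Shot 1: −247a − 356b = −137.
Solving gives a = 1.15961, b = −0.41973.
Gradient magnitude |∇z| = √(a² + b²) = √(1.34471 + 0.17618) = 1.23324.
True dip = arctan(1.23324) = 51.0°, dipping toward WNW (azimuth ≈ 290°).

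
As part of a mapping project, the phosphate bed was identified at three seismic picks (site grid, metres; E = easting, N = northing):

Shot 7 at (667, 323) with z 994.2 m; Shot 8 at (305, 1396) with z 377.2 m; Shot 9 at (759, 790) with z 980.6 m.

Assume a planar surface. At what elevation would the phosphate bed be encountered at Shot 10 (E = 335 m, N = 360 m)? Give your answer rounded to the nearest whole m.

Let the plane be z = a·E + b·N + c.
Shot 8−Shot 7: −362a + 1073b = −617;  Shot 9−Shot 7: 92a + 467b = −13.6.
Solving gives a = 1.02157, b = −0.23037.
Then c = 994.2 − a·667 − b·323 = 387.22.
At (335, 360): z = 342.2 − 82.9 + 387.22 = 646.5 m.

647 m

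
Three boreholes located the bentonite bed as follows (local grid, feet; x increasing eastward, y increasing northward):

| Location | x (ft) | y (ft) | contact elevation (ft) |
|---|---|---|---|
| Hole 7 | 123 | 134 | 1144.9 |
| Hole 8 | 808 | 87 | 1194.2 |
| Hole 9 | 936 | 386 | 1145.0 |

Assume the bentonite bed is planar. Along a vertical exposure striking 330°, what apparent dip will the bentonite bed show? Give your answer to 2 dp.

Let the plane be z = a·x + b·y + c.
Hole 8−Hole 7: 685a − 47b = 49.3;  Hole 9−Hole 7: 813a + 252b = 0.1.
Solving gives a = 0.05895, b = −0.18978.
Unit vector along 330° is (sin 330°, cos 330°) = (-0.5000, 0.8660).
Slope in that direction = a·(-0.5000) + b·(0.8660) = −0.19383.
Apparent dip = arctan|0.19383| = 10.97° (true dip is 11.2°, so apparent ≤ true as expected).

10.97°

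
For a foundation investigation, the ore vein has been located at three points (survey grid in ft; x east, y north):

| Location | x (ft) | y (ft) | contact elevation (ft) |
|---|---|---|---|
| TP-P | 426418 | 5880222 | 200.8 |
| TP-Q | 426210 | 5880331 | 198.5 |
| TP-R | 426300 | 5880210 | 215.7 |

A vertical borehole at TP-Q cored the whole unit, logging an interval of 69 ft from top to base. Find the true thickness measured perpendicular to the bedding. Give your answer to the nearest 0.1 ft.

Two edge vectors: TP-P→TP-Q = (-208, 109, -2.3), TP-P→TP-R = (-118, -12, 14.9).
Normal n = (TP-P→TP-Q) × (TP-P→TP-R) = (1596.5, 3370.6, 15358).
So ∂z/∂x = −n_x/n_z = −0.10395 and ∂z/∂y = −n_y/n_z = −0.21947.
|∇z| = √(a²+b²) = 0.24284, so dip δ = arctan(0.24284) = 13.65°.
True thickness = vertical thickness × cos δ = 69 × cos 13.65° = 67.1 ft.

67.1 ft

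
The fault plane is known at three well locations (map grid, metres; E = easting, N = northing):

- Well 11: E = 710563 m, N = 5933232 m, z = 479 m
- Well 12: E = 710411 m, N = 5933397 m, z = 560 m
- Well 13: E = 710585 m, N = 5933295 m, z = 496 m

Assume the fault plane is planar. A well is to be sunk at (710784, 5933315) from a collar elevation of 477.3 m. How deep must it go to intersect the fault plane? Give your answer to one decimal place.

9.3 m

Let the plane be z = a·E + b·N + c.
Well 12−Well 11: −152a + 165b = 81;  Well 13−Well 11: 22a + 63b = 17.
Solving gives a = −0.174011813, b = 0.330607300.
Then c = 479 − a·710563 − b·5933232 = −1837444.45.
At (710784, 5933315): z_contact = −123684.81 + 1961597.25 − 1837444.45 = 467.98 m.
Depth below ground = 477.3 − 467.98 = 9.3 m.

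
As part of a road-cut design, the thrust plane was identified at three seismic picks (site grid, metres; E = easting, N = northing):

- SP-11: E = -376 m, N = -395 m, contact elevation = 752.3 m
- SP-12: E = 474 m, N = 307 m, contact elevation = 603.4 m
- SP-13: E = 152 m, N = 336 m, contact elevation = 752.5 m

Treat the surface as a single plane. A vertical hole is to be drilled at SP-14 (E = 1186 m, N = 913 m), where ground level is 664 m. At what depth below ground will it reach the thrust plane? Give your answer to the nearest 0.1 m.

Two edge vectors: SP-11→SP-12 = (850, 702, -148.9), SP-11→SP-13 = (528, 731, 0.2).
Normal n = (SP-11→SP-12) × (SP-11→SP-13) = (108986.3, -78789.2, 250694).
So ∂z/∂E = −n_x/n_z = −0.434738 and ∂z/∂N = −n_y/n_z = 0.314284.
Intercept c from SP-11: 752.3 − 163.46 + 124.14 = 712.98.
At (1186, 913): z_contact = −515.60 + 286.94 + 712.98 = 484.32 m.
Depth below ground = 664 − 484.32 = 179.7 m.

179.7 m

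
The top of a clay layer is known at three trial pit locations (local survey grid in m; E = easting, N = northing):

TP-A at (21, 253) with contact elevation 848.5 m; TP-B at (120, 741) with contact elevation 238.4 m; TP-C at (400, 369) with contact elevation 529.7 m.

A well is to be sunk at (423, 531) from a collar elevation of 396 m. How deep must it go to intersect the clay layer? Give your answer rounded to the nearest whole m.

64 m

Two edge vectors: TP-A→TP-B = (99, 488, -610.1), TP-A→TP-C = (379, 116, -318.8).
Normal n = (TP-A→TP-B) × (TP-A→TP-C) = (-84802.8, -199666.7, -173468).
So ∂z/∂E = −n_x/n_z = −0.48887 and ∂z/∂N = −n_y/n_z = −1.15103.
Intercept c from TP-A: 848.5 + 10.27 + 291.21 = 1149.98.
At (423, 531): z_contact = −206.8 − 611.2 + 1149.98 = 332.0 m.
Depth below ground = 396 − 332.0 = 64 m.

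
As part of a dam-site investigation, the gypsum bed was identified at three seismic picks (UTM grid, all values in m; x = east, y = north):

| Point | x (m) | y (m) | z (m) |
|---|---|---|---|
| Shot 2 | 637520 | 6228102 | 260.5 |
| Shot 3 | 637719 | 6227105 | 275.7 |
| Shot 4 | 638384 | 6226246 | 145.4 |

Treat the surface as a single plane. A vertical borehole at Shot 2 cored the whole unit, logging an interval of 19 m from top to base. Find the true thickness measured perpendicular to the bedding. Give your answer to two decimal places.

18.20 m

Two edge vectors: Shot 2→Shot 3 = (199, -997, 15.2), Shot 2→Shot 4 = (864, -1856, -115.1).
Normal n = (Shot 2→Shot 3) × (Shot 2→Shot 4) = (142965.9, 36037.7, 492064).
So ∂z/∂x = −n_x/n_z = −0.29054 and ∂z/∂y = −n_y/n_z = −0.07324.
|∇z| = √(a²+b²) = 0.29963, so dip δ = arctan(0.29963) = 16.68°.
True thickness = vertical thickness × cos δ = 19 × cos 16.68° = 18.20 m.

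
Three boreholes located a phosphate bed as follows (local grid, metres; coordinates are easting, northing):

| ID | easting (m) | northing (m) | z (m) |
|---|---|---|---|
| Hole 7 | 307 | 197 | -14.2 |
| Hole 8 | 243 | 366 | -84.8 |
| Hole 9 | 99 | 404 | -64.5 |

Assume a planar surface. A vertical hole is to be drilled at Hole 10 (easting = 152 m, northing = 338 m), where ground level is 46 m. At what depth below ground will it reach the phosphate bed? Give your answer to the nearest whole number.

Two edge vectors: Hole 7→Hole 8 = (-64, 169, -70.6), Hole 7→Hole 9 = (-208, 207, -50.3).
Normal n = (Hole 7→Hole 8) × (Hole 7→Hole 9) = (6113.5, 11465.6, 21904).
So ∂z/∂easting = −n_x/n_z = −0.27910 and ∂z/∂northing = −n_y/n_z = −0.52345.
Intercept c from Hole 7: -14.2 + 85.69 + 103.12 = 174.60.
At (152, 338): z_contact = −42.4 − 176.9 + 174.60 = -44.7 m.
Depth below ground = 46 − (-44.7) = 91 m.

91 m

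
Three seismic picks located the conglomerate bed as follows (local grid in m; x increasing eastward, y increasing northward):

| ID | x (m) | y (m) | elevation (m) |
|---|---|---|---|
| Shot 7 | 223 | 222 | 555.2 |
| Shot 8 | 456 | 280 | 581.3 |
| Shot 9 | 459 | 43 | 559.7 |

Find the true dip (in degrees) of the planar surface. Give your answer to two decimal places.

7.31°

Two edge vectors: Shot 7→Shot 8 = (233, 58, 26.1), Shot 7→Shot 9 = (236, -179, 4.5).
Normal n = (Shot 7→Shot 8) × (Shot 7→Shot 9) = (4932.9, 5111.1, -55395).
So ∂z/∂x = −n_x/n_z = 0.08905 and ∂z/∂y = −n_y/n_z = 0.09227.
Gradient magnitude |∇z| = √(a² + b²) = √(0.00793 + 0.00851) = 0.12823.
True dip = arctan(0.12823) = 7.31°, dipping toward SW (azimuth ≈ 224°).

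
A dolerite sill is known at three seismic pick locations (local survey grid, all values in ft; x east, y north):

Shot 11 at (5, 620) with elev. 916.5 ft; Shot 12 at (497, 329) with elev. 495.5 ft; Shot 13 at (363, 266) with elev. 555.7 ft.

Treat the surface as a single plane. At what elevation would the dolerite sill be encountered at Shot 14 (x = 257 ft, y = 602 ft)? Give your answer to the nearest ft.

751 ft

Two edge vectors: Shot 11→Shot 12 = (492, -291, -421), Shot 11→Shot 13 = (358, -354, -360.8).
Normal n = (Shot 11→Shot 12) × (Shot 11→Shot 13) = (-44041.2, 26795.6, -69990).
So ∂z/∂x = −n_x/n_z = −0.62925 and ∂z/∂y = −n_y/n_z = 0.38285.
Intercept c from Shot 11: 916.5 + 3.15 − 237.37 = 682.28.
At (257, 602): z = −161.7 + 230.5 + 682.28 = 751.0 ft.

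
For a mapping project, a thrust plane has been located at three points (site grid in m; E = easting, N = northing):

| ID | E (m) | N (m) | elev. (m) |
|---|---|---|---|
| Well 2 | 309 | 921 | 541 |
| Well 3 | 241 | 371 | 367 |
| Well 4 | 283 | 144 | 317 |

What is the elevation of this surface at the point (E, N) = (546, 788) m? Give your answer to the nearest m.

Let the plane be z = a·E + b·N + c.
Well 3−Well 2: −68a − 550b = −174;  Well 4−Well 2: −26a − 777b = −224.
Solving gives a = 0.31135, b = 0.27787.
Then c = 541 − a·309 − b·921 = 188.88.
At (546, 788): z = 170.0 + 219.0 + 188.88 = 577.8 m.

578 m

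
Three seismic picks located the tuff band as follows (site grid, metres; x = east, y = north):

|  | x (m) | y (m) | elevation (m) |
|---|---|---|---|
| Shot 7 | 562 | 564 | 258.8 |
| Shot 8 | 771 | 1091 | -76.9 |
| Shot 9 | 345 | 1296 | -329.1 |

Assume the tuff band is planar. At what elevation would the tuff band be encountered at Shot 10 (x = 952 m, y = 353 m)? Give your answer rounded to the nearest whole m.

507 m

Two edge vectors: Shot 7→Shot 8 = (209, 527, -335.7), Shot 7→Shot 9 = (-217, 732, -587.9).
Normal n = (Shot 7→Shot 8) × (Shot 7→Shot 9) = (-64090.9, 195718, 267347).
So ∂z/∂x = −n_x/n_z = 0.23973 and ∂z/∂y = −n_y/n_z = −0.73207.
Intercept c from Shot 7: 258.8 − 134.73 + 412.89 = 536.96.
At (952, 353): z = 228.2 − 258.4 + 536.96 = 506.8 m.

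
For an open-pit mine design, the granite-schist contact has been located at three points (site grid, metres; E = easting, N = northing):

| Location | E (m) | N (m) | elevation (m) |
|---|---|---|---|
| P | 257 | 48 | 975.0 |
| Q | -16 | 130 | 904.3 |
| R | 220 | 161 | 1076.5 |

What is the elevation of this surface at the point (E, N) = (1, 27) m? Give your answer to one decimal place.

802.0 m

Two edge vectors: P→Q = (-273, 82, -70.7), P→R = (-37, 113, 101.5).
Normal n = (P→Q) × (P→R) = (16312.1, 30325.4, -27815).
So ∂z/∂E = −n_x/n_z = 0.58645 and ∂z/∂N = −n_y/n_z = 1.09025.
Intercept c from P: 975 − 150.72 − 52.33 = 771.95.
At (1, 27): z = 0.6 + 29.4 + 771.95 = 802.0 m.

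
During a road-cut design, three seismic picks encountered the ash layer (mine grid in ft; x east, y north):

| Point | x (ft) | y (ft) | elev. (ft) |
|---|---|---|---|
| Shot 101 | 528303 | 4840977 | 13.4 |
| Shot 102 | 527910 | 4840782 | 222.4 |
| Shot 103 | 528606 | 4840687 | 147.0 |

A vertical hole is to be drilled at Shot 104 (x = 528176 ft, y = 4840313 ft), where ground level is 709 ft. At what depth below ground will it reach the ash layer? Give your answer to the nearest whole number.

226 ft

Two edge vectors: Shot 101→Shot 102 = (-393, -195, 209), Shot 101→Shot 103 = (303, -290, 133.6).
Normal n = (Shot 101→Shot 102) × (Shot 101→Shot 103) = (34558, 115831.8, 173055).
So ∂z/∂x = −n_x/n_z = −0.19969374 and ∂z/∂y = −n_y/n_z = −0.66933518.
Intercept c from Shot 101: 13.4 + 105498.80 + 3240236.22 = 3345748.42.
At (528176, 4840313): z_contact = −105473.4 − 3239791.8 + 3345748.42 = 483.2 ft.
Depth below ground = 709 − 483.2 = 226 ft.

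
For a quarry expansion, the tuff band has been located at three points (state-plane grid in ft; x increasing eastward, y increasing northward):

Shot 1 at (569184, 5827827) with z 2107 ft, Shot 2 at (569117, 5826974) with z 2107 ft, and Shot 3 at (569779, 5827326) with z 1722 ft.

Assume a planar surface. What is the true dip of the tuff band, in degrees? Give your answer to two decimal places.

Two edge vectors: Shot 1→Shot 2 = (-67, -853, 0), Shot 1→Shot 3 = (595, -501, -385).
Normal n = (Shot 1→Shot 2) × (Shot 1→Shot 3) = (328405, -25795, 541102).
So ∂z/∂x = −n_x/n_z = −0.60692 and ∂z/∂y = −n_y/n_z = 0.04767.
Gradient magnitude |∇z| = √(a² + b²) = √(0.36835 + 0.00227) = 0.60879.
True dip = arctan(0.60879) = 31.33°, dipping toward E (azimuth ≈ 094°).

31.33°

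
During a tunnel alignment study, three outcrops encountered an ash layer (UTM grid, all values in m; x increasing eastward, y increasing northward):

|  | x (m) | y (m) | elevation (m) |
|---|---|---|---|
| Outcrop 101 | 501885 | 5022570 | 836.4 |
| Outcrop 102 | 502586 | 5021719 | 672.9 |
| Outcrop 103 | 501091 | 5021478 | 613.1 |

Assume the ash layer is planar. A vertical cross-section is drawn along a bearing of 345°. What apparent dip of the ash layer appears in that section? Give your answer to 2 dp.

Two edge vectors: Outcrop 101→Outcrop 102 = (701, -851, -163.5), Outcrop 101→Outcrop 103 = (-794, -1092, -223.3).
Normal n = (Outcrop 101→Outcrop 102) × (Outcrop 101→Outcrop 103) = (11486.3, 286352.3, -1441186).
So ∂z/∂x = −n_x/n_z = 0.00797 and ∂z/∂y = −n_y/n_z = 0.19869.
Unit vector along 345° is (sin 345°, cos 345°) = (-0.2588, 0.9659).
Slope in that direction = a·(-0.2588) + b·(0.9659) = 0.18986.
Apparent dip = arctan|0.18986| = 10.75° (true dip is 11.2°, so apparent ≤ true as expected).

10.75°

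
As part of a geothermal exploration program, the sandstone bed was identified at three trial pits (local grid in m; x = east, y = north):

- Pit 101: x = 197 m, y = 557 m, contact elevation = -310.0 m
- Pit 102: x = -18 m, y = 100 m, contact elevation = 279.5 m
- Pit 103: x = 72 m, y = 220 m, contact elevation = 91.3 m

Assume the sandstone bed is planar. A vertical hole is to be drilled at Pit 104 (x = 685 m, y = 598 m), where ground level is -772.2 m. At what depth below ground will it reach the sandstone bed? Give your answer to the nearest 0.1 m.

Two edge vectors: Pit 101→Pit 102 = (-215, -457, 589.5), Pit 101→Pit 103 = (-125, -337, 401.3).
Normal n = (Pit 101→Pit 102) × (Pit 101→Pit 103) = (15267.4, 12592, 15330).
So ∂z/∂x = −n_x/n_z = −0.99592 and ∂z/∂y = −n_y/n_z = −0.82140.
Intercept c from Pit 101: -310 + 196.20 + 457.52 = 343.71.
At (685, 598): z_contact = −682.20 − 491.19 + 343.71 = -829.68 m.
Depth below ground = -772.2 − (-829.68) = 57.5 m.

57.5 m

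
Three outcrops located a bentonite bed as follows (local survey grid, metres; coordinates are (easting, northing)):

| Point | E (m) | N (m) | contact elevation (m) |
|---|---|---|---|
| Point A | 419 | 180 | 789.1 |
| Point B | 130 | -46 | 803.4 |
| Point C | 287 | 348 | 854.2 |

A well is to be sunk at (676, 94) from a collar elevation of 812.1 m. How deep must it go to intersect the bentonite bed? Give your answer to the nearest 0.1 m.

97.7 m

Two edge vectors: Point A→Point B = (-289, -226, 14.3), Point A→Point C = (-132, 168, 65.1).
Normal n = (Point A→Point B) × (Point A→Point C) = (-17115, 16926.3, -78384).
So ∂z/∂E = −n_x/n_z = −0.21835 and ∂z/∂N = −n_y/n_z = 0.21594.
Intercept c from Point A: 789.1 + 91.49 − 38.87 = 841.72.
At (676, 94): z_contact = −147.60 + 20.30 + 841.72 = 714.41 m.
Depth below ground = 812.1 − 714.41 = 97.7 m.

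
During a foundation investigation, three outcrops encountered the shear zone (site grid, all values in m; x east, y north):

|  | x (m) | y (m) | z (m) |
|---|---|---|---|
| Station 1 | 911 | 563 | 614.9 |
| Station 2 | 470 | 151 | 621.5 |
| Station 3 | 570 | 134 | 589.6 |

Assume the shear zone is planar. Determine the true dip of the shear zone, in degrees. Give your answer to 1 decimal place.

21.2°

Let the plane be z = a·x + b·y + c.
Station 2−Station 1: −441a − 412b = 6.6;  Station 3−Station 1: −341a − 429b = −25.3.
Solving gives a = −0.27219, b = 0.27533.
Gradient magnitude |∇z| = √(a² + b²) = √(0.07409 + 0.07581) = 0.38717.
True dip = arctan(0.38717) = 21.2°, dipping toward SE (azimuth ≈ 135°).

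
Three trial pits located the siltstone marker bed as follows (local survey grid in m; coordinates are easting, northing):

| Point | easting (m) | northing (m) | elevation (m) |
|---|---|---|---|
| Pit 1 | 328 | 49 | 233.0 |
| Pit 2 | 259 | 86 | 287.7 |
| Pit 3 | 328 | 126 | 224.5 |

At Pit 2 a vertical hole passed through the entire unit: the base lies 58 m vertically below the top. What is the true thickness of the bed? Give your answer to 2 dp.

Two edge vectors: Pit 1→Pit 2 = (-69, 37, 54.7), Pit 1→Pit 3 = (0, 77, -8.5).
Normal n = (Pit 1→Pit 2) × (Pit 1→Pit 3) = (-4526.4, -586.5, -5313).
So ∂z/∂easting = −n_x/n_z = −0.85195 and ∂z/∂northing = −n_y/n_z = −0.11039.
|∇z| = √(a²+b²) = 0.85907, so dip δ = arctan(0.85907) = 40.66°.
True thickness = vertical thickness × cos δ = 58 × cos 40.66° = 43.99 m.

43.99 m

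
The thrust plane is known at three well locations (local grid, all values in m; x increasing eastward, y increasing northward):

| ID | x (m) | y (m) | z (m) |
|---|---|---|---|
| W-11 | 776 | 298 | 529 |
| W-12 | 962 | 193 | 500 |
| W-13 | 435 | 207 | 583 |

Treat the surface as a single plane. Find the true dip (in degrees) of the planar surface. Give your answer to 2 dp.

Two edge vectors: W-11→W-12 = (186, -105, -29), W-11→W-13 = (-341, -91, 54).
Normal n = (W-11→W-12) × (W-11→W-13) = (-8309, -155, -52731).
So ∂z/∂x = −n_x/n_z = −0.15757 and ∂z/∂y = −n_y/n_z = −0.00294.
Gradient magnitude |∇z| = √(a² + b²) = √(0.02483 + 0.00001) = 0.15760.
True dip = arctan(0.15760) = 8.96°, dipping toward E (azimuth ≈ 089°).

8.96°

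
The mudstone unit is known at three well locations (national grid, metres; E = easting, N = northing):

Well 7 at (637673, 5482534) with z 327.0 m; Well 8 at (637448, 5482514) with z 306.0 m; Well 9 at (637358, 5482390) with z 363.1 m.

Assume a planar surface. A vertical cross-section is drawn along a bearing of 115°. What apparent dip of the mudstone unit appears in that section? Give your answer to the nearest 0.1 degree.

Two edge vectors: Well 7→Well 8 = (-225, -20, -21), Well 7→Well 9 = (-315, -144, 36.1).
Normal n = (Well 7→Well 8) × (Well 7→Well 9) = (-3746, 14737.5, 26100).
So ∂z/∂E = −n_x/n_z = 0.14352 and ∂z/∂N = −n_y/n_z = −0.56466.
Unit vector along 115° is (sin 115°, cos 115°) = (0.9063, -0.4226).
Slope in that direction = a·(0.9063) + b·(-0.4226) = 0.36871.
Apparent dip = arctan|0.36871| = 20.2° (true dip is 30.2°, so apparent ≤ true as expected).

20.2°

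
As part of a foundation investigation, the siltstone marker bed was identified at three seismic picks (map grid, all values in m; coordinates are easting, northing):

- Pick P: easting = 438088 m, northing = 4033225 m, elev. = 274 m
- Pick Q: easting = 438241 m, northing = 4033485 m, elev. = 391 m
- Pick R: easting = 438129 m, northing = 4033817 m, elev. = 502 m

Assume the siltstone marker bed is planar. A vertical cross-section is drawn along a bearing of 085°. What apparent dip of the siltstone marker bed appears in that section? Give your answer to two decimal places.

8.94°

Two edge vectors: Pick P→Pick Q = (153, 260, 117), Pick P→Pick R = (41, 592, 228).
Normal n = (Pick P→Pick Q) × (Pick P→Pick R) = (-9984, -30087, 79916).
So ∂z/∂easting = −n_x/n_z = 0.12493 and ∂z/∂northing = −n_y/n_z = 0.37648.
Unit vector along 085° is (sin 85°, cos 85°) = (0.9962, 0.0872).
Slope in that direction = a·(0.9962) + b·(0.0872) = 0.15727.
Apparent dip = arctan|0.15727| = 8.94° (true dip is 21.6°, so apparent ≤ true as expected).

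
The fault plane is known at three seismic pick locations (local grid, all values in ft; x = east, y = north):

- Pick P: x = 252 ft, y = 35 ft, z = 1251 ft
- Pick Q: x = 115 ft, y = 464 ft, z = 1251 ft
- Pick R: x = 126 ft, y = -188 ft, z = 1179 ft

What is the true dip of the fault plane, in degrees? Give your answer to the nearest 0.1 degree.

Two edge vectors: Pick P→Pick Q = (-137, 429, 0), Pick P→Pick R = (-126, -223, -72).
Normal n = (Pick P→Pick Q) × (Pick P→Pick R) = (-30888, -9864, 84605).
So ∂z/∂x = −n_x/n_z = 0.36508 and ∂z/∂y = −n_y/n_z = 0.11659.
Gradient magnitude |∇z| = √(a² + b²) = √(0.13329 + 0.01359) = 0.38325.
True dip = arctan(0.38325) = 21.0°, dipping toward WSW (azimuth ≈ 252°).

21.0°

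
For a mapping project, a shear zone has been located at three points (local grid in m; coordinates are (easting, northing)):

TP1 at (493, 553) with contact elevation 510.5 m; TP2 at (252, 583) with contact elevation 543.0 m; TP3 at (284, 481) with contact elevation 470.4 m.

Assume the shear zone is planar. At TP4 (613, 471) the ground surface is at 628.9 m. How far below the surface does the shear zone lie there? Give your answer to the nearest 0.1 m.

Let the plane be z = a·E + b·N + c.
TP2−TP1: −241a + 30b = 32.5;  TP3−TP1: −209a − 72b = −40.1.
Solving gives a = −0.04813, b = 0.69666.
Then c = 510.5 − a·493 − b·553 = 148.97.
At (613, 471): z_contact = −29.51 + 328.13 + 148.97 = 447.60 m.
Depth below ground = 628.9 − 447.60 = 181.3 m.

181.3 m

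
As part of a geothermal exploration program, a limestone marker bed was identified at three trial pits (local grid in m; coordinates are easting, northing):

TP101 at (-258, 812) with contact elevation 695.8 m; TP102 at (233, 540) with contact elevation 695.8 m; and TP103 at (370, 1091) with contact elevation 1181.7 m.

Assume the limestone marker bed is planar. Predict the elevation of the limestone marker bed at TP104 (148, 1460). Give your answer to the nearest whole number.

1372 m

Let the plane be z = a·easting + b·northing + c.
TP102−TP101: 491a − 272b = 0;  TP103−TP101: 628a + 279b = 485.9.
Solving gives a = 0.42938, b = 0.77509.
Then c = 695.8 − a·-258 − b·812 = 177.21.
At (148, 1460): z = 63.5 + 1131.6 + 177.21 = 1372.4 m.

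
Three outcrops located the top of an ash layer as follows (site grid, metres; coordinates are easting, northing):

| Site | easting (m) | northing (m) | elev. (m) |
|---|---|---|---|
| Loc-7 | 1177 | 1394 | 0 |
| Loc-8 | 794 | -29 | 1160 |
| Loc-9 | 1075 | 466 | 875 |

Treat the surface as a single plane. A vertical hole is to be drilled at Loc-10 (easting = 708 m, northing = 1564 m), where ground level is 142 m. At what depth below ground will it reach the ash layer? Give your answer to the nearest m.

Let the plane be z = a·easting + b·northing + c.
Loc-8−Loc-7: −383a − 1423b = 1160;  Loc-9−Loc-7: −102a − 928b = 875.
Solving gives a = 0.80201, b = −1.03104.
Then c = 0 − a·1177 − b·1394 = 493.30.
At (708, 1564): z_contact = 567.8 − 1612.5 + 493.30 = -551.4 m.
Depth below ground = 142 − (-551.4) = 693 m.

693 m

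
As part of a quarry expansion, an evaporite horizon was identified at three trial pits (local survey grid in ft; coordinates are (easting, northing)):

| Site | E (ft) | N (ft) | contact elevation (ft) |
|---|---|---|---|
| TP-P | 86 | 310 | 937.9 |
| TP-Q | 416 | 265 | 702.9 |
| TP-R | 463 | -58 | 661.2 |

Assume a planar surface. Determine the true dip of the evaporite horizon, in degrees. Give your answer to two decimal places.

Two edge vectors: TP-P→TP-Q = (330, -45, -235), TP-P→TP-R = (377, -368, -276.7).
Normal n = (TP-P→TP-Q) × (TP-P→TP-R) = (-74028.5, 2716, -104475).
So ∂z/∂E = −n_x/n_z = −0.70858 and ∂z/∂N = −n_y/n_z = 0.02600.
Gradient magnitude |∇z| = √(a² + b²) = √(0.50208 + 0.00068) = 0.70905.
True dip = arctan(0.70905) = 35.34°, dipping toward E (azimuth ≈ 092°).

35.34°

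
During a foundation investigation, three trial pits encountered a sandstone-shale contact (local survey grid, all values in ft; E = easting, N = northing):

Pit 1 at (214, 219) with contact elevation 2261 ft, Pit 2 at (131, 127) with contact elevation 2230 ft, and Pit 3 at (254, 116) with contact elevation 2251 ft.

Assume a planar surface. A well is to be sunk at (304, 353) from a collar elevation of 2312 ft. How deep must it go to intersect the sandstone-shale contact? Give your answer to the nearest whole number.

12 ft

Let the plane be z = a·E + b·N + c.
Pit 2−Pit 1: −83a − 92b = −31;  Pit 3−Pit 1: 40a − 103b = −10.
Solving gives a = 0.18587, b = 0.16927.
Then c = 2261 − a·214 − b·219 = 2184.15.
At (304, 353): z_contact = 56.5 + 59.8 + 2184.15 = 2300.4 ft.
Depth below ground = 2312 − 2300.4 = 12 ft.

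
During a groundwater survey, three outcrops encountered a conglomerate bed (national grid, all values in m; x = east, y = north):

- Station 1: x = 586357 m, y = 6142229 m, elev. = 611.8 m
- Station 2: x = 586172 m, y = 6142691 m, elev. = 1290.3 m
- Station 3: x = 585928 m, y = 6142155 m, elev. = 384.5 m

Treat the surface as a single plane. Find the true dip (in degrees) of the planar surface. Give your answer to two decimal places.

Let the plane be z = a·x + b·y + c.
Station 2−Station 1: −185a + 462b = 678.5;  Station 3−Station 1: −429a − 74b = −227.3.
Solving gives a = 0.25864, b = 1.57218.
Gradient magnitude |∇z| = √(a² + b²) = √(0.06690 + 2.47176) = 1.59332.
True dip = arctan(1.59332) = 57.89°, dipping toward S (azimuth ≈ 189°).

57.89°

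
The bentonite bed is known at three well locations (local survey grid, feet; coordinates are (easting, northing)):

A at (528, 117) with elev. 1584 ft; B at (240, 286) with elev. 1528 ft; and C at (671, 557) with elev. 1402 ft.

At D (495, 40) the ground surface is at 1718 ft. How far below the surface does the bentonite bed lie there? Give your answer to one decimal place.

Let the plane be z = a·E + b·N + c.
B−A: −288a + 169b = −56;  C−A: 143a + 440b = −182.
Solving gives a = −0.04055, b = −0.40046.
Then c = 1584 − a·528 − b·117 = 1652.26.
At (495, 40): z_contact = −20.07 − 16.02 + 1652.26 = 1616.17 ft.
Depth below ground = 1718 − 1616.17 = 101.8 ft.

101.8 ft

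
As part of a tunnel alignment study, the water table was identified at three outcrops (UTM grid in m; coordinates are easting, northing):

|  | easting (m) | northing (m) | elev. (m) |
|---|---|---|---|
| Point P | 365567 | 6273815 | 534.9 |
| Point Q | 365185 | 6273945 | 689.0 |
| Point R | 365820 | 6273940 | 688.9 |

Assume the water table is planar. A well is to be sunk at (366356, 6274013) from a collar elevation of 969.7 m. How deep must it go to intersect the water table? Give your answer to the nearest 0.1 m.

187.2 m

Two edge vectors: Point P→Point Q = (-382, 130, 154.1), Point P→Point R = (253, 125, 154).
Normal n = (Point P→Point Q) × (Point P→Point R) = (757.5, 97815.3, -80640).
So ∂z/∂easting = −n_x/n_z = 0.009393601 and ∂z/∂northing = −n_y/n_z = 1.212987351.
Intercept c from Point P: 534.9 − 3433.99 − 7610058.24 = −7612957.33.
At (366356, 6274013): z_contact = 3441.40 + 7610298.41 − 7612957.33 = 782.48 m.
Depth below ground = 969.7 − 782.48 = 187.2 m.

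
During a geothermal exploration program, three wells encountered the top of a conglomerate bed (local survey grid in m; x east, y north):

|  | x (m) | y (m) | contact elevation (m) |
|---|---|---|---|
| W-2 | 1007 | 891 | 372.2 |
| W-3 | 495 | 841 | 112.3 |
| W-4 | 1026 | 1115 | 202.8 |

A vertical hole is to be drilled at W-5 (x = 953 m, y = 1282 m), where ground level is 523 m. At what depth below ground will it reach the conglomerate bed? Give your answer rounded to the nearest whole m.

Let the plane be z = a·x + b·y + c.
W-3−W-2: −512a − 50b = −259.9;  W-4−W-2: 19a + 224b = −169.4.
Solving gives a = 0.58633, b = −0.80598.
Then c = 372.2 − a·1007 − b·891 = 499.90.
At (953, 1282): z_contact = 558.8 − 1033.3 + 499.90 = 25.4 m.
Depth below ground = 523 − 25.4 = 498 m.

498 m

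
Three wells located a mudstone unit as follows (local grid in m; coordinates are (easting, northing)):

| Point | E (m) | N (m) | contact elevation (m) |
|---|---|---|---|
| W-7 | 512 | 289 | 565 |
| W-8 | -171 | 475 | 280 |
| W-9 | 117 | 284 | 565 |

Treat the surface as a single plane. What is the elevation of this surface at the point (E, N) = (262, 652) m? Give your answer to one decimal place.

28.9 m

Let the plane be z = a·E + b·N + c.
W-8−W-7: −683a + 186b = −285;  W-9−W-7: −395a − 5b = 0.
Solving gives a = 0.01853, b = −1.46420.
Then c = 565 − a·512 − b·289 = 978.66.
At (262, 652): z = 4.9 − 954.7 + 978.66 = 28.9 m.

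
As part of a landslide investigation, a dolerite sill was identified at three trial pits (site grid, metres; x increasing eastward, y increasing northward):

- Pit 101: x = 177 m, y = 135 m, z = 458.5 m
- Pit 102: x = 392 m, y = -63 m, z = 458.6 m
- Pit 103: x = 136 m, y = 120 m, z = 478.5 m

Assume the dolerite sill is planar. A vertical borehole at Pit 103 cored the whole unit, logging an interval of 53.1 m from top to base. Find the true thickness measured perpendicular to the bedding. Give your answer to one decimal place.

47.2 m

Two edge vectors: Pit 101→Pit 102 = (215, -198, 0.1), Pit 101→Pit 103 = (-41, -15, 20).
Normal n = (Pit 101→Pit 102) × (Pit 101→Pit 103) = (-3958.5, -4304.1, -11343).
So ∂z/∂x = −n_x/n_z = −0.34898 and ∂z/∂y = −n_y/n_z = −0.37945.
|∇z| = √(a²+b²) = 0.51553, so dip δ = arctan(0.51553) = 27.27°.
True thickness = vertical thickness × cos δ = 53.1 × cos 27.27° = 47.2 m.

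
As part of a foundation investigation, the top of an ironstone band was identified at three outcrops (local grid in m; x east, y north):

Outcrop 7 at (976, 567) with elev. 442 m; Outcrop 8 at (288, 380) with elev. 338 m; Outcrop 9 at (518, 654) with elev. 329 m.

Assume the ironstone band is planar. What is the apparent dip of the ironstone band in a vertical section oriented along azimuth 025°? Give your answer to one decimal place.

5.7°

Two edge vectors: Outcrop 7→Outcrop 8 = (-688, -187, -104), Outcrop 7→Outcrop 9 = (-458, 87, -113).
Normal n = (Outcrop 7→Outcrop 8) × (Outcrop 7→Outcrop 9) = (30179, -30112, -145502).
So ∂z/∂x = −n_x/n_z = 0.20741 and ∂z/∂y = −n_y/n_z = −0.20695.
Unit vector along 025° is (sin 25°, cos 25°) = (0.4226, 0.9063).
Slope in that direction = a·(0.4226) + b·(0.9063) = −0.09991.
Apparent dip = arctan|0.09991| = 5.7° (true dip is 16.3°, so apparent ≤ true as expected).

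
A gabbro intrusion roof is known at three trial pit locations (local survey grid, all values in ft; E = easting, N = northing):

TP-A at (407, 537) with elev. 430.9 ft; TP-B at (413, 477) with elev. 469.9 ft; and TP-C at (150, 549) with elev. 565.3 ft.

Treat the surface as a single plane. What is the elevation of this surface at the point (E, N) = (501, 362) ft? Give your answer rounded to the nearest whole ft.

Let the plane be z = a·E + b·N + c.
TP-B−TP-A: 6a − 60b = 39;  TP-C−TP-A: −257a + 12b = 134.4.
Solving gives a = −0.55590, b = −0.70559.
Then c = 430.9 − a·407 − b·537 = 1036.05.
At (501, 362): z = −278.5 − 255.4 + 1036.05 = 502.1 ft.

502 ft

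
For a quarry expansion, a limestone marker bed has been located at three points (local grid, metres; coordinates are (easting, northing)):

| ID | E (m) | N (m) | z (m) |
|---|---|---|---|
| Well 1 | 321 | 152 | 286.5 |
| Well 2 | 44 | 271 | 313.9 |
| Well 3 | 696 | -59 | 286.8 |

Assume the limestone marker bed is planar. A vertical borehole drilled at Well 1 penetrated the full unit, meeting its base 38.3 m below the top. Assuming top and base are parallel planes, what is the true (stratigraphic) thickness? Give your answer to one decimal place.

Let the plane be z = a·E + b·N + c.
Well 2−Well 1: −277a + 119b = 27.4;  Well 3−Well 1: 375a − 211b = 0.3.
Solving gives a = −0.42086, b = −0.74939.
|∇z| = √(a²+b²) = 0.85948, so dip δ = arctan(0.85948) = 40.68°.
True thickness = vertical thickness × cos δ = 38.3 × cos 40.68° = 29.0 m.

29.0 m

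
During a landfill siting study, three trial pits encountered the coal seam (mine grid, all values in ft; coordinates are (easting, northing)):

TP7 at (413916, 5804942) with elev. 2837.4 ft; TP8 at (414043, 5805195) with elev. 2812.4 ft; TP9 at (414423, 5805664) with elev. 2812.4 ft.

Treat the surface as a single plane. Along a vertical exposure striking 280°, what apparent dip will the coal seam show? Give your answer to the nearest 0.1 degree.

19.8°

Let the plane be z = a·E + b·N + c.
TP8−TP7: 127a + 253b = −25;  TP9−TP7: 507a + 722b = −25.
Solving gives a = 0.32056, b = −0.25973.
Unit vector along 280° is (sin 280°, cos 280°) = (-0.9848, 0.1736).
Slope in that direction = a·(-0.9848) + b·(0.1736) = −0.36079.
Apparent dip = arctan|0.36079| = 19.8° (true dip is 22.4°, so apparent ≤ true as expected).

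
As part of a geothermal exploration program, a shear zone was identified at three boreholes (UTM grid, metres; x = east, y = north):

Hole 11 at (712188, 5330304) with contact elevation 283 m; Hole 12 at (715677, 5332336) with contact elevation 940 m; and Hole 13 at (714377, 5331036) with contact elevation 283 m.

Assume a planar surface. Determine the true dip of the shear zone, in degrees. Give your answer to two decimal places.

38.68°

Two edge vectors: Hole 11→Hole 12 = (3489, 2032, 657), Hole 11→Hole 13 = (2189, 732, 0).
Normal n = (Hole 11→Hole 12) × (Hole 11→Hole 13) = (-480924, 1438173, -1894100).
So ∂z/∂x = −n_x/n_z = −0.25391 and ∂z/∂y = −n_y/n_z = 0.75929.
Gradient magnitude |∇z| = √(a² + b²) = √(0.06447 + 0.57652) = 0.80062.
True dip = arctan(0.80062) = 38.68°, dipping toward SSE (azimuth ≈ 162°).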